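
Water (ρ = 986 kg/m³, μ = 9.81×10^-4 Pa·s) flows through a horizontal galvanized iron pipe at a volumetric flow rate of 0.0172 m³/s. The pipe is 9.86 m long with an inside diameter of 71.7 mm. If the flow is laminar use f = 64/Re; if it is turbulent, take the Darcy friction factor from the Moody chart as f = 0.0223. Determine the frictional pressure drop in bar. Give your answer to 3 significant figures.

ΔP ≈ 0.274 bar

Cross-sectional area A = πD²/4 = π(0.0717)²/4 = 0.004038 m²; mean velocity V = Q/A = 0.0172/0.004038 = 4.26 m/s.
Reynolds number Re = ρVD/μ = 986 · 4.26 · 0.0717 / 0.000981 = 3.07e+05.
Re > 4000 → turbulent; use the Moody-chart value f = 0.0223.
Darcy-Weisbach: ΔP = f(L/D)(ρV²/2) = 0.0223·(9.86/0.0717)·(986·4.26²/2) = 0.0223·137.5·8946 = 2.744e+04 Pa.
ΔP = 2.744e+04 Pa = 0.274 bar.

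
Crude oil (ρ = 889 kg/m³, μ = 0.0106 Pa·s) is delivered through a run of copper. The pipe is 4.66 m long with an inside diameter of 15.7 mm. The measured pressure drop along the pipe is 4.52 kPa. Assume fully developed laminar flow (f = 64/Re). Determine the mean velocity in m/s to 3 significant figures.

For laminar flow, f = 64/Re with Re = ρVD/μ, so Darcy-Weisbach reduces to ΔP = 32μLV/D². Solving for V: V = ΔP·D²/(32μL) = 4520·(0.0157)²/(32·0.0106·4.66) = 0.7048 m/s.
Check: Re = ρVD/μ = 889·0.7048·0.0157/0.0106 = 928.1 < 2300, so the laminar assumption holds.

V ≈ 0.705 m/s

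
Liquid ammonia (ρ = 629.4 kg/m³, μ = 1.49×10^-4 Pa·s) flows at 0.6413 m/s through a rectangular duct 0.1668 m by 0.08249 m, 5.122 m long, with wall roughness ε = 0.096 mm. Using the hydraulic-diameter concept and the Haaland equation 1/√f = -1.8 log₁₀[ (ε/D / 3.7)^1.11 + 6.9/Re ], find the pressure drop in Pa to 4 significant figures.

ΔP ≈ 119.9 Pa

Hydraulic diameter D_h = 4A/P = 4·(0.1668·0.08249)/(2·(0.1668+0.08249)) = 0.05504/0.4986 = 0.1104 m.
Re = ρVD_h/μ = 629.4·0.6413·0.1104/0.000149 = 2.99e+05.
ε/D_h = 9.6e-05/0.1104 = 0.00087; Haaland gives 1/√f = -1.8 log₁₀[9.38e-05+2.31e-05] = 7.078, so f = 0.01996.
ΔP = f(L/D_h)(ρV²/2) = 0.01996·5.122/0.1104·129.4 = 119.9 Pa.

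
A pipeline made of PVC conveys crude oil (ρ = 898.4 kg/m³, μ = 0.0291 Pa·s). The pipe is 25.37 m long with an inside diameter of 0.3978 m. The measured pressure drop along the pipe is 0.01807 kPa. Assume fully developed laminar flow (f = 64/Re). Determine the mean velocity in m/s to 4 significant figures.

V ≈ 0.1210 m/s

For laminar flow, f = 64/Re with Re = ρVD/μ, so Darcy-Weisbach reduces to ΔP = 32μLV/D². Solving for V: V = ΔP·D²/(32μL) = 18.07·(0.3978)²/(32·0.0291·25.37) = 0.121 m/s.
Check: Re = ρVD/μ = 898.4·0.121·0.3978/0.0291 = 1487 < 2300, so the laminar assumption holds.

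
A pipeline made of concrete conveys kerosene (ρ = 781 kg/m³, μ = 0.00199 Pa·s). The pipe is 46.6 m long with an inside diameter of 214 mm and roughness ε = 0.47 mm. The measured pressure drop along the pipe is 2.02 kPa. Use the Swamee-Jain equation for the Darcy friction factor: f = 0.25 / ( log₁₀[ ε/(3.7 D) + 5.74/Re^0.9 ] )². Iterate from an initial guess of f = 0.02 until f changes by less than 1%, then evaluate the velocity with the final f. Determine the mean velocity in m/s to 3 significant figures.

Rearranging Darcy-Weisbach: V = √(2·ΔP·D/(f·L·ρ)). With ε/D = 0.00047/0.214 = 0.0022, iterate starting from f = 0.02:
  f = 0.02 → V = √(2·2020·0.214/(0.02·46.6·781)) = 1.09 m/s; Re = ρVD/μ = 9.153e+04; f → 0.02598
  f = 0.02598 → V = 0.9563 m/s; Re = 8.032e+04; f → 0.0262
Converged (Δf/f < 1%). With the final f = 0.0262: V = √(2·2020·0.214/(0.0262·46.6·781)) = 0.9522 m/s.

V ≈ 0.952 m/s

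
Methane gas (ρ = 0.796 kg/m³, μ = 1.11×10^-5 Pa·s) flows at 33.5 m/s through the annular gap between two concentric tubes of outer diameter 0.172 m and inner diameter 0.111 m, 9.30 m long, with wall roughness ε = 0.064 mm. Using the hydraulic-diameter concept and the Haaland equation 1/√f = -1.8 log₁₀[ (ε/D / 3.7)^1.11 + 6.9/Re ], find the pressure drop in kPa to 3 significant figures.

Hydraulic diameter D_h = 4A/P = D_o - D_i = 0.172 - 0.111 = 0.061 m.
Re = ρVD_h/μ = 0.796·33.5·0.061/1.11e-05 = 1.465e+05.
ε/D_h = 6.4e-05/0.061 = 0.00105; Haaland gives 1/√f = -1.8 log₁₀[0.000115+4.71e-05] = 6.82, so f = 0.0215.
ΔP = f(L/D_h)(ρV²/2) = 0.0215·9.3/0.061·446.7 = 1464 Pa.
ΔP = 1.46 kPa.

ΔP ≈ 1.46 kPa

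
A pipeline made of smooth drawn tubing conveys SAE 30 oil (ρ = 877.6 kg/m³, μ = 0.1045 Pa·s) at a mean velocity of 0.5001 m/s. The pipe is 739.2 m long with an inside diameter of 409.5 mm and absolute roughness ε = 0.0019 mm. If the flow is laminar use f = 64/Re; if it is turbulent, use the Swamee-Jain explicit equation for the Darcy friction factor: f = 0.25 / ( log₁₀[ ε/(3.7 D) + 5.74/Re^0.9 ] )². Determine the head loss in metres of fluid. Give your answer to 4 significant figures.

Reynolds number Re = ρVD/μ = 877.6 · 0.5001 · 0.4095 / 0.104 = 1720.
Re < 2300 → laminar flow, so f = 64/Re = 64/1720 = 0.03721 (the turbulent correlation is not needed).
Darcy-Weisbach: ΔP = f(L/D)(ρV²/2) = 0.03721·(739.2/0.4095)·(877.6·0.5001²/2) = 0.03721·1805·109.7 = 7372 Pa.
Head loss h_f = ΔP/(ρg) = 7372/(877.6·9.81) = 0.8563 m.

h_f ≈ 0.8563 m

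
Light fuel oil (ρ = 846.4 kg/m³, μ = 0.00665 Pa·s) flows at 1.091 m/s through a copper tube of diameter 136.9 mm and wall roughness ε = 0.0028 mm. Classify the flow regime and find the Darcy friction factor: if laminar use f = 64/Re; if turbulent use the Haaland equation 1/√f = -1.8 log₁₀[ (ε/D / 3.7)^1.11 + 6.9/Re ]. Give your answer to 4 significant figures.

Re = ρVD/μ = 846.4·1.091·0.1369/0.00665 = 1.901e+04.
Re > 4000 → turbulent. ε/D = 2.8e-06/0.1369 = 2.05e-05; Haaland: 1/√f = -1.8 log₁₀[1.46e-06 + 0.000363] = 6.189, so f = 0.02611.

f ≈ 0.02611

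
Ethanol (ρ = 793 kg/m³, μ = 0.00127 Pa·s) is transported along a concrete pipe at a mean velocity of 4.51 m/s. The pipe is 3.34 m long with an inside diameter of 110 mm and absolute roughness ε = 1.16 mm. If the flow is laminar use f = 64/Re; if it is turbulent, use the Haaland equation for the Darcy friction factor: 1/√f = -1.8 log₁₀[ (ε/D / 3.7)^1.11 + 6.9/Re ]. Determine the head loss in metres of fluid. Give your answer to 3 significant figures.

Reynolds number Re = ρVD/μ = 793 · 4.51 · 0.11 / 0.00127 = 3.098e+05.
Re > 4000 → turbulent. Relative roughness ε/D = 0.00116/0.11 = 0.0105. Haaland: 1/√f = -1.8 log₁₀[(0.0105/3.7)^1.11 + 6.9/3.098e+05] = -1.8 log₁₀[0.0015 + 2.23e-05] = 5.074, so f = 0.03885.
Darcy-Weisbach: ΔP = f(L/D)(ρV²/2) = 0.03885·(3.34/0.11)·(793·4.51²/2) = 0.03885·30.36·8065 = 9513 Pa.
Head loss h_f = ΔP/(ρg) = 9513/(793·9.81) = 1.22 m.

h_f ≈ 1.22 m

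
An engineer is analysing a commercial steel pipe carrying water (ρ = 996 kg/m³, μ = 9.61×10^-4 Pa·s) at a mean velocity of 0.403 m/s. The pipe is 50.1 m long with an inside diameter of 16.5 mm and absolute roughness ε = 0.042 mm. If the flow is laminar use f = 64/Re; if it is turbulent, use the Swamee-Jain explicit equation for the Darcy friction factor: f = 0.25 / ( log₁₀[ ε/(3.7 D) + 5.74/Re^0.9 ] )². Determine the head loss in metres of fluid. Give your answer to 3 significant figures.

Reynolds number Re = ρVD/μ = 996 · 0.403 · 0.0165 / 0.000961 = 6892.
Re > 4000 → turbulent. Relative roughness ε/D = 4.2e-05/0.0165 = 0.00255. Swamee-Jain: f = 0.25/(log₁₀[0.00255/3.7 + 5.74/6892^0.9])² = 0.25/(log₁₀[0.000688 + 0.00202])² = 0.25/(-2.568)² = 0.03791.
Darcy-Weisbach: ΔP = f(L/D)(ρV²/2) = 0.03791·(50.1/0.0165)·(996·0.403²/2) = 0.03791·3036·80.88 = 9309 Pa.
Head loss h_f = ΔP/(ρg) = 9309/(996·9.81) = 0.953 m.

h_f ≈ 0.953 m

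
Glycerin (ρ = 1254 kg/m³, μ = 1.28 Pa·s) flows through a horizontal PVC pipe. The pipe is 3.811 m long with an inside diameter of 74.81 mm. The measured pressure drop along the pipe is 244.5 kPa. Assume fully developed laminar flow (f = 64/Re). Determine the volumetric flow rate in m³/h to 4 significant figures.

For laminar flow, f = 64/Re with Re = ρVD/μ, so Darcy-Weisbach reduces to ΔP = 32μLV/D². Solving for V: V = ΔP·D²/(32μL) = 2.445e+05·(0.07481)²/(32·1.28·3.811) = 8.766 m/s.
Check: Re = ρVD/μ = 1254·8.766·0.07481/1.28 = 642.5 < 2300, so the laminar assumption holds.
Q = V·A = 8.766·(π/4·0.07481²) = 0.03853 m³/s = 138.7 m³/h.

Q ≈ 138.7 m³/h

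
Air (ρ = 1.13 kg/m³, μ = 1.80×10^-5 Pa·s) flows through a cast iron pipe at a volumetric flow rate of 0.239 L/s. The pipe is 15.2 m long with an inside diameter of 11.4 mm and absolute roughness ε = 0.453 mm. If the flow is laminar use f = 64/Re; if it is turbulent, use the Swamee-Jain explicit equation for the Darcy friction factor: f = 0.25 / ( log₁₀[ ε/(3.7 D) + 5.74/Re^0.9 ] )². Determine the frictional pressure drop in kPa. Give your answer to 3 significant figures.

ΔP ≈ 0.158 kPa

Q = 0.239 L/s = 0.239/1000 = 0.000239 m³/s.
Cross-sectional area A = πD²/4 = π(0.0114)²/4 = 0.0001021 m²; mean velocity V = Q/A = 0.000239/0.0001021 = 2.342 m/s.
Reynolds number Re = ρVD/μ = 1.13 · 2.342 · 0.0114 / 1.8e-05 = 1676.
Re < 2300 → laminar flow, so f = 64/Re = 64/1676 = 0.03819 (the turbulent correlation is not needed).
Darcy-Weisbach: ΔP = f(L/D)(ρV²/2) = 0.03819·(15.2/0.0114)·(1.13·2.342²/2) = 0.03819·1333·3.098 = 157.7 Pa.
ΔP = 157.7 Pa = 0.158 kPa.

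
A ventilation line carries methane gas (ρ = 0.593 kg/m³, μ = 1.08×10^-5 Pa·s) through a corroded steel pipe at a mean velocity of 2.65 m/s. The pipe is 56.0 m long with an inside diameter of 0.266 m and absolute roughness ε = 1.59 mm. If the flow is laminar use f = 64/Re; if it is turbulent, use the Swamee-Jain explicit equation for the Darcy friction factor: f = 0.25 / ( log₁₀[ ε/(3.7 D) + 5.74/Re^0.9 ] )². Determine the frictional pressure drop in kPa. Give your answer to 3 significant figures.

ΔP ≈ 0.0151 kPa

Reynolds number Re = ρVD/μ = 0.593 · 2.65 · 0.266 / 1.08e-05 = 3.87e+04.
Re > 4000 → turbulent. Relative roughness ε/D = 0.00159/0.266 = 0.00598. Swamee-Jain: f = 0.25/(log₁₀[0.00598/3.7 + 5.74/3.87e+04^0.9])² = 0.25/(log₁₀[0.00162 + 0.000427])² = 0.25/(-2.69)² = 0.03455.
Darcy-Weisbach: ΔP = f(L/D)(ρV²/2) = 0.03455·(56/0.266)·(0.593·2.65²/2) = 0.03455·210.5·2.082 = 15.15 Pa.
ΔP = 15.15 Pa = 0.0151 kPa.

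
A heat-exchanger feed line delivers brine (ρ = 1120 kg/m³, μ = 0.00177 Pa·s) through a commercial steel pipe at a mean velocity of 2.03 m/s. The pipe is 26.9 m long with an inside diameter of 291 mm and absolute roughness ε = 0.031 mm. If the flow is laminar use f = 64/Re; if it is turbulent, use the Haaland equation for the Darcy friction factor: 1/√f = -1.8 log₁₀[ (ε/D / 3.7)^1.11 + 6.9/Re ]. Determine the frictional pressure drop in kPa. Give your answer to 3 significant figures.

ΔP ≈ 3.17 kPa

Reynolds number Re = ρVD/μ = 1120 · 2.03 · 0.291 / 0.00177 = 3.738e+05.
Re > 4000 → turbulent. Relative roughness ε/D = 3.1e-05/0.291 = 0.000107. Haaland: 1/√f = -1.8 log₁₀[(0.000107/3.7)^1.11 + 6.9/3.738e+05] = -1.8 log₁₀[9.12e-06 + 1.85e-05] = 8.207, so f = 0.01485.
Darcy-Weisbach: ΔP = f(L/D)(ρV²/2) = 0.01485·(26.9/0.291)·(1120·2.03²/2) = 0.01485·92.44·2308 = 3167 Pa.
ΔP = 3167 Pa = 3.17 kPa.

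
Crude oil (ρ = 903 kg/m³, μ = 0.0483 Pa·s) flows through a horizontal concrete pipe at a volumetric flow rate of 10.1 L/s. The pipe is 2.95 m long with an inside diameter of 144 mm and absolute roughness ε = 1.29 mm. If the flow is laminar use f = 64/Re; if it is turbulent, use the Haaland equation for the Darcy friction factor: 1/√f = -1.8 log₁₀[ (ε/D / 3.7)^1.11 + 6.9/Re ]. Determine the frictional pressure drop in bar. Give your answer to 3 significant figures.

ΔP ≈ 0.00136 bar

Q = 10.1 L/s = 10.1/1000 = 0.0101 m³/s.
Cross-sectional area A = πD²/4 = π(0.144)²/4 = 0.01629 m²; mean velocity V = Q/A = 0.0101/0.01629 = 0.6202 m/s.
Reynolds number Re = ρVD/μ = 903 · 0.6202 · 0.144 / 0.0483 = 1670.
Re < 2300 → laminar flow, so f = 64/Re = 64/1670 = 0.03833 (the turbulent correlation is not needed).
Darcy-Weisbach: ΔP = f(L/D)(ρV²/2) = 0.03833·(2.95/0.144)·(903·0.6202²/2) = 0.03833·20.49·173.6 = 136.4 Pa.
ΔP = 136.4 Pa = 0.00136 bar.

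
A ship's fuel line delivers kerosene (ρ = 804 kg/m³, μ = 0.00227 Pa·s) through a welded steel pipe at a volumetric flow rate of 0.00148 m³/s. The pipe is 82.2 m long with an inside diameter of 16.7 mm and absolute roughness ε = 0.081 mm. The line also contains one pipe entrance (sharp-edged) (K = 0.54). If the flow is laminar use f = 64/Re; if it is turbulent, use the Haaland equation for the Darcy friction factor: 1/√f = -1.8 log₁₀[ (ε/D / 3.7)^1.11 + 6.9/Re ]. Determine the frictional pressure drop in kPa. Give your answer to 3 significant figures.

Cross-sectional area A = πD²/4 = π(0.0167)²/4 = 0.000219 m²; mean velocity V = Q/A = 0.00148/0.000219 = 6.757 m/s.
Reynolds number Re = ρVD/μ = 804 · 6.757 · 0.0167 / 0.00227 = 3.997e+04.
Re > 4000 → turbulent. Relative roughness ε/D = 8.1e-05/0.0167 = 0.00485. Haaland: 1/√f = -1.8 log₁₀[(0.00485/3.7)^1.11 + 6.9/3.997e+04] = -1.8 log₁₀[0.000632 + 0.000173] = 5.57, so f = 0.03223.
Total minor-loss coefficient ΣK = 1·0.54 = 0.54.
ΔP = [f·L/D + ΣK]·(ρV²/2) = [0.03223·82.2/0.0167 + 0.54]·(804·6.757²/2) = [158.6 + 0.54]·1.835e+04 = 2.921e+06 Pa.
ΔP = 2.921e+06 Pa = 2920 kPa.

ΔP ≈ 2920 kPa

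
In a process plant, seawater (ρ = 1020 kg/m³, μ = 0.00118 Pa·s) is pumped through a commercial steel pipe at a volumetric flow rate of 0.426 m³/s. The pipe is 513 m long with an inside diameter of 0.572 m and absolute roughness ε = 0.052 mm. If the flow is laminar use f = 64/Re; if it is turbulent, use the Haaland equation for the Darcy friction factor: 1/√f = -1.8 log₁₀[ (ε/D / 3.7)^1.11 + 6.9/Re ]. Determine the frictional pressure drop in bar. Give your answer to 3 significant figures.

Cross-sectional area A = πD²/4 = π(0.572)²/4 = 0.257 m²; mean velocity V = Q/A = 0.426/0.257 = 1.658 m/s.
Reynolds number Re = ρVD/μ = 1020 · 1.658 · 0.572 / 0.00118 = 8.197e+05.
Re > 4000 → turbulent. Relative roughness ε/D = 5.2e-05/0.572 = 9.09e-05. Haaland: 1/√f = -1.8 log₁₀[(9.09e-05/3.7)^1.11 + 6.9/8.197e+05] = -1.8 log₁₀[7.64e-06 + 8.42e-06] = 8.63, so f = 0.01343.
Darcy-Weisbach: ΔP = f(L/D)(ρV²/2) = 0.01343·(513/0.572)·(1020·1.658²/2) = 0.01343·896.9·1402 = 1.688e+04 Pa.
ΔP = 1.688e+04 Pa = 0.169 bar.

ΔP ≈ 0.169 bar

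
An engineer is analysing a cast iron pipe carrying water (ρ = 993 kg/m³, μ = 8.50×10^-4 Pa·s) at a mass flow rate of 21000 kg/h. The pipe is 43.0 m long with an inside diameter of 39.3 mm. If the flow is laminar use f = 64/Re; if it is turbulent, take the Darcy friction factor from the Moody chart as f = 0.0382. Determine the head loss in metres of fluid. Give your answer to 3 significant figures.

h_f ≈ 50.0 m

ṁ = 21000 kg/h = 21000/3600 = 5.833 kg/s.
A = πD²/4 = π(0.0393)²/4 = 0.001213 m²; mean velocity V = ṁ/(ρA) = 5.833/(993 · 0.001213) = 4.843 m/s.
Reynolds number Re = ρVD/μ = 993 · 4.843 · 0.0393 / 0.00085 = 2.223e+05.
Re > 4000 → turbulent; use the Moody-chart value f = 0.0382.
Darcy-Weisbach: ΔP = f(L/D)(ρV²/2) = 0.0382·(43/0.0393)·(993·4.843²/2) = 0.0382·1094·1.164e+04 = 4.867e+05 Pa.
Head loss h_f = ΔP/(ρg) = 4.867e+05/(993·9.81) = 50.0 m.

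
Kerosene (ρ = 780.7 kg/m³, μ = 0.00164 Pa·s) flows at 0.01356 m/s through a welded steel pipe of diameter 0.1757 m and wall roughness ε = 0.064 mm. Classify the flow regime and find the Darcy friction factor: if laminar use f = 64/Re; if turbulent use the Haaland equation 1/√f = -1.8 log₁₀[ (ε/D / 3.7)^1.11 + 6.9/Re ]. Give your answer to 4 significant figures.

Re = ρVD/μ = 780.7·0.01356·0.1757/0.00164 = 1134.
Re < 2300 → laminar, so f = 64/Re = 0.05643 (roughness is irrelevant in laminar flow).

f ≈ 0.05643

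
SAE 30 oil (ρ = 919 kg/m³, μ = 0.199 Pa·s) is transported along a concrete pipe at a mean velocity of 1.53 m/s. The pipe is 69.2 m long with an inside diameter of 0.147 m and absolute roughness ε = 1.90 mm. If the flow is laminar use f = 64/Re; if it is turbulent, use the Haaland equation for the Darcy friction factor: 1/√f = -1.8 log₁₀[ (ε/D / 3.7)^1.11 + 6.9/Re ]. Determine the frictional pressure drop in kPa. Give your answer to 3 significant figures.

Reynolds number Re = ρVD/μ = 919 · 1.53 · 0.147 / 0.199 = 1039.
Re < 2300 → laminar flow, so f = 64/Re = 64/1039 = 0.06162 (the turbulent correlation is not needed).
Darcy-Weisbach: ΔP = f(L/D)(ρV²/2) = 0.06162·(69.2/0.147)·(919·1.53²/2) = 0.06162·470.7·1076 = 3.12e+04 Pa.
ΔP = 3.12e+04 Pa = 31.2 kPa.

ΔP ≈ 31.2 kPa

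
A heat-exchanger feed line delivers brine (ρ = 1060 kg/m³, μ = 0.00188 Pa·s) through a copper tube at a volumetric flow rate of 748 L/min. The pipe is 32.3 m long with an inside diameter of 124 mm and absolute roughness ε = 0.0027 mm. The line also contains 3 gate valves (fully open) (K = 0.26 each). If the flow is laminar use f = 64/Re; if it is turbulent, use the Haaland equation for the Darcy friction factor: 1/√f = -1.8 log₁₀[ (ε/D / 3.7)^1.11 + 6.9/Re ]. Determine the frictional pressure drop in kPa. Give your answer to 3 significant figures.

Q = 748 L/min = 748/60000 = 0.01247 m³/s.
Cross-sectional area A = πD²/4 = π(0.124)²/4 = 0.01208 m²; mean velocity V = Q/A = 0.01247/0.01208 = 1.032 m/s.
Reynolds number Re = ρVD/μ = 1060 · 1.032 · 0.124 / 0.00188 = 7.218e+04.
Re > 4000 → turbulent. Relative roughness ε/D = 2.7e-06/0.124 = 2.18e-05. Haaland: 1/√f = -1.8 log₁₀[(2.18e-05/3.7)^1.11 + 6.9/7.218e+04] = -1.8 log₁₀[1.56e-06 + 9.56e-05] = 7.222, so f = 0.01917.
Total minor-loss coefficient ΣK = 3·0.26 = 0.78.
ΔP = [f·L/D + ΣK]·(ρV²/2) = [0.01917·32.3/0.124 + 0.78]·(1060·1.032²/2) = [4.994 + 0.78]·564.8 = 3261 Pa.
ΔP = 3261 Pa = 3.26 kPa.

ΔP ≈ 3.26 kPa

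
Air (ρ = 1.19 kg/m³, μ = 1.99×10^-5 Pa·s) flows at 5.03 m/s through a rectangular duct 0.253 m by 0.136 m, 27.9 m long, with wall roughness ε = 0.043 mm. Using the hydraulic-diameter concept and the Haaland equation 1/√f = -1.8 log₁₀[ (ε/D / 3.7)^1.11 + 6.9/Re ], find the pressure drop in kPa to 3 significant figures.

Hydraulic diameter D_h = 4A/P = 4·(0.253·0.136)/(2·(0.253+0.136)) = 0.1376/0.778 = 0.1769 m.
Re = ρVD_h/μ = 1.19·5.03·0.1769/1.99e-05 = 5.321e+04.
ε/D_h = 4.3e-05/0.1769 = 0.000243; Haaland gives 1/√f = -1.8 log₁₀[2.28e-05+0.00013] = 6.87, so f = 0.02119.
ΔP = f(L/D_h)(ρV²/2) = 0.02119·27.9/0.1769·15.05 = 50.3 Pa.
ΔP = 0.0503 kPa.

ΔP ≈ 0.0503 kPa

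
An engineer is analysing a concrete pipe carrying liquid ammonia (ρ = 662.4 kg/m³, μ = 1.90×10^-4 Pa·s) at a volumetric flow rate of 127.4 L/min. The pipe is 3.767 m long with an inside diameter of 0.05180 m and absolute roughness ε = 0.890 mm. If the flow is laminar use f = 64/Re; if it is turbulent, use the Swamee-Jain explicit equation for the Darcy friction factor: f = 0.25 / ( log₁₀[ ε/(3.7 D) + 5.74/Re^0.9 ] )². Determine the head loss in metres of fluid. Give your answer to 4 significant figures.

h_f ≈ 0.1743 m

Q = 127.4 L/min = 127.4/60000 = 0.002123 m³/s.
Cross-sectional area A = πD²/4 = π(0.0518)²/4 = 0.002107 m²; mean velocity V = Q/A = 0.002123/0.002107 = 1.008 m/s.
Reynolds number Re = ρVD/μ = 662.4 · 1.008 · 0.0518 / 0.00019 = 1.82e+05.
Re > 4000 → turbulent. Relative roughness ε/D = 0.00089/0.0518 = 0.0172. Swamee-Jain: f = 0.25/(log₁₀[0.0172/3.7 + 5.74/1.82e+05^0.9])² = 0.25/(log₁₀[0.00464 + 0.000106])² = 0.25/(-2.323)² = 0.04631.
Darcy-Weisbach: ΔP = f(L/D)(ρV²/2) = 0.04631·(3.767/0.0518)·(662.4·1.008²/2) = 0.04631·72.72·336.2 = 1132 Pa.
Head loss h_f = ΔP/(ρg) = 1132/(662.4·9.81) = 0.1743 m.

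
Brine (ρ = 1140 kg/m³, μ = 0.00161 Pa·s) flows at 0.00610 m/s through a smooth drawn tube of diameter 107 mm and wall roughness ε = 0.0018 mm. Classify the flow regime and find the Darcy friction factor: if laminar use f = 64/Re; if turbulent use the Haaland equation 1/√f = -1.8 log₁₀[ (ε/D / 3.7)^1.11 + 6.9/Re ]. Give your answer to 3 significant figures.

f ≈ 0.138

Re = ρVD/μ = 1140·0.0061·0.107/0.00161 = 462.2.
Re < 2300 → laminar, so f = 64/Re = 0.1385 (roughness is irrelevant in laminar flow).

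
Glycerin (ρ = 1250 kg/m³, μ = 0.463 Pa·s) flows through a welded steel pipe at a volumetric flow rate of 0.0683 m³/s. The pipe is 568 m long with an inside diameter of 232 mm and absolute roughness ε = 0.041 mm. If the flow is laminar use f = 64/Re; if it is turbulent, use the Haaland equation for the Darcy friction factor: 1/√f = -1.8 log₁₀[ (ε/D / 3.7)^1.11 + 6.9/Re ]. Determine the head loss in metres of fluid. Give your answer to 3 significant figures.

Cross-sectional area A = πD²/4 = π(0.232)²/4 = 0.04227 m²; mean velocity V = Q/A = 0.0683/0.04227 = 1.616 m/s.
Reynolds number Re = ρVD/μ = 1250 · 1.616 · 0.232 / 0.463 = 1012.
Re < 2300 → laminar flow, so f = 64/Re = 64/1012 = 0.06324 (the turbulent correlation is not needed).
Darcy-Weisbach: ΔP = f(L/D)(ρV²/2) = 0.06324·(568/0.232)·(1250·1.616²/2) = 0.06324·2448·1632 = 2.526e+05 Pa.
Head loss h_f = ΔP/(ρg) = 2.526e+05/(1250·9.81) = 20.6 m.

h_f ≈ 20.6 m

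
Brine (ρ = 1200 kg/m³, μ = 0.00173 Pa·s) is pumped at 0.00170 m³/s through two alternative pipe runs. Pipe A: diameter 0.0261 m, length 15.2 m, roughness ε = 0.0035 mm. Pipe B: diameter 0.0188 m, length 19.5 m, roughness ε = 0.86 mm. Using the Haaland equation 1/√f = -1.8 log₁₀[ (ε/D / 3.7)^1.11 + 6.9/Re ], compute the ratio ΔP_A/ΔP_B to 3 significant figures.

ΔP_A/ΔP_B ≈ 0.0448

Pipe A: V = Q/A = 0.0017/0.000535 = 3.177 m/s; Re = 5.752e+04; ε/D = 0.000134; Haaland → f = 0.0205; ΔP_A = f(L/D)(ρV²/2) = 7.231e+04 Pa.
Pipe B: V = Q/A = 0.0017/0.0002776 = 6.124 m/s; Re = 7.986e+04; ε/D = 0.0457; Haaland → f = 0.06914; ΔP_B = f(L/D)(ρV²/2) = 1.614e+06 Pa.
ΔP_A/ΔP_B = 7.231e+04/1.614e+06 = 0.0448.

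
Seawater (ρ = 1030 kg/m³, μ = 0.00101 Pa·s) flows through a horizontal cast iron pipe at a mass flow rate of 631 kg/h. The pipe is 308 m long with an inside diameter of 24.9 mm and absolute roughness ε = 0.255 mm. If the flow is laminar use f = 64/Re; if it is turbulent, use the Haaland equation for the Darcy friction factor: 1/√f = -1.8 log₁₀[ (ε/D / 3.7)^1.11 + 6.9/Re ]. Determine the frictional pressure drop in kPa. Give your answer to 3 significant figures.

ṁ = 631 kg/h = 631/3600 = 0.1753 kg/s.
A = πD²/4 = π(0.0249)²/4 = 0.000487 m²; mean velocity V = ṁ/(ρA) = 0.1753/(1030 · 0.000487) = 0.3495 m/s.
Reynolds number Re = ρVD/μ = 1030 · 0.3495 · 0.0249 / 0.00101 = 8874.
Re > 4000 → turbulent. Relative roughness ε/D = 0.000255/0.0249 = 0.0102. Haaland: 1/√f = -1.8 log₁₀[(0.0102/3.7)^1.11 + 6.9/8874] = -1.8 log₁₀[0.00145 + 0.000778] = 4.775, so f = 0.04387.
Darcy-Weisbach: ΔP = f(L/D)(ρV²/2) = 0.04387·(308/0.0249)·(1030·0.3495²/2) = 0.04387·1.237e+04·62.89 = 3.413e+04 Pa.
ΔP = 3.413e+04 Pa = 34.1 kPa.

ΔP ≈ 34.1 kPa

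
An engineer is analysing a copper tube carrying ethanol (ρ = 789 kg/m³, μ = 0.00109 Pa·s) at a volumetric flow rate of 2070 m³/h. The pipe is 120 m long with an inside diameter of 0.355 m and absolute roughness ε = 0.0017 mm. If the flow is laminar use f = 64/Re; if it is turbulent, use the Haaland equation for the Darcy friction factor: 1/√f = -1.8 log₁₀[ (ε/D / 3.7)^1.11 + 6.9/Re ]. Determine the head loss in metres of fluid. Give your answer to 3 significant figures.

h_f ≈ 6.37 m

Q = 2070 m³/h = 2070/3600 = 0.575 m³/s.
Cross-sectional area A = πD²/4 = π(0.355)²/4 = 0.09898 m²; mean velocity V = Q/A = 0.575/0.09898 = 5.809 m/s.
Reynolds number Re = ρVD/μ = 789 · 5.809 · 0.355 / 0.00109 = 1.493e+06.
Re > 4000 → turbulent. Relative roughness ε/D = 1.7e-06/0.355 = 4.79e-06. Haaland: 1/√f = -1.8 log₁₀[(4.79e-06/3.7)^1.11 + 6.9/1.493e+06] = -1.8 log₁₀[2.91e-07 + 4.62e-06] = 9.555, so f = 0.01095.
Darcy-Weisbach: ΔP = f(L/D)(ρV²/2) = 0.01095·(120/0.355)·(789·5.809²/2) = 0.01095·338·1.331e+04 = 4.929e+04 Pa.
Head loss h_f = ΔP/(ρg) = 4.929e+04/(789·9.81) = 6.37 m.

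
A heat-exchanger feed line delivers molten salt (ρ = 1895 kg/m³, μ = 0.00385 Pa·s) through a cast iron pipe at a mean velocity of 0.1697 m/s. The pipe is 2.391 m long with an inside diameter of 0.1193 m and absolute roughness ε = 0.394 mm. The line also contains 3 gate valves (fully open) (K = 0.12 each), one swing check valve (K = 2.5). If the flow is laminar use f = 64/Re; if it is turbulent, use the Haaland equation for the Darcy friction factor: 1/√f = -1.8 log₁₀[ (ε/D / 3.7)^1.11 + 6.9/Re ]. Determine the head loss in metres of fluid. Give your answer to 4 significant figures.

Reynolds number Re = ρVD/μ = 1895 · 0.1697 · 0.1193 / 0.00385 = 9965.
Re > 4000 → turbulent. Relative roughness ε/D = 0.000394/0.1193 = 0.0033. Haaland: 1/√f = -1.8 log₁₀[(0.0033/3.7)^1.11 + 6.9/9965] = -1.8 log₁₀[0.000412 + 0.000692] = 5.322, so f = 0.0353.
Total minor-loss coefficient ΣK = 3·0.12 + 1·2.5 = 2.86.
ΔP = [f·L/D + ΣK]·(ρV²/2) = [0.0353·2.391/0.1193 + 2.86]·(1895·0.1697²/2) = [0.7076 + 2.86]·27.29 = 97.35 Pa.
Head loss h_f = ΔP/(ρg) = 97.35/(1895·9.81) = 0.005236 m.

h_f ≈ 0.005236 m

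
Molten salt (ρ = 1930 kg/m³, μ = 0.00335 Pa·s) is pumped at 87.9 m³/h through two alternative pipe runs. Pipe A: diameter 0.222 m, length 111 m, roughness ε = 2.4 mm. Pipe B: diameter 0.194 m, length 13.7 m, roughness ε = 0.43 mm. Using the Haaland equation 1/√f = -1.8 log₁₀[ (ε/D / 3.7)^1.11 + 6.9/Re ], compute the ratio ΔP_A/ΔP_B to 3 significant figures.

Pipe A: V = Q/A = 0.02442/0.03871 = 0.6308 m/s; Re = 8.068e+04; ε/D = 0.0108; Haaland → f = 0.03966; ΔP_A = f(L/D)(ρV²/2) = 7615 Pa.
Pipe B: V = Q/A = 0.02442/0.02956 = 0.826 m/s; Re = 9.232e+04; ε/D = 0.00222; Haaland → f = 0.02565; ΔP_B = f(L/D)(ρV²/2) = 1193 Pa.
ΔP_A/ΔP_B = 7615/1193 = 6.39.

ΔP_A/ΔP_B ≈ 6.39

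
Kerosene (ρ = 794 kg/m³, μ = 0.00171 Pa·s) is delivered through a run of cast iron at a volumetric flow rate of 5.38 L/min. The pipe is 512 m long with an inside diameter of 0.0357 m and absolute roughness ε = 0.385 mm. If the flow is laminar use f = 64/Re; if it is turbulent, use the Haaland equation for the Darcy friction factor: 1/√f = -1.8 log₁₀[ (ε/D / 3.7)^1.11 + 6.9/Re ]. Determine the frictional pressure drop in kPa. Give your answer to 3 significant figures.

ΔP ≈ 1.97 kPa

Q = 5.38 L/min = 5.38/60000 = 8.967e-05 m³/s.
Cross-sectional area A = πD²/4 = π(0.0357)²/4 = 0.001001 m²; mean velocity V = Q/A = 8.967e-05/0.001001 = 0.08958 m/s.
Reynolds number Re = ρVD/μ = 794 · 0.08958 · 0.0357 / 0.00171 = 1485.
Re < 2300 → laminar flow, so f = 64/Re = 64/1485 = 0.0431 (the turbulent correlation is not needed).
Darcy-Weisbach: ΔP = f(L/D)(ρV²/2) = 0.0431·(512/0.0357)·(794·0.08958²/2) = 0.0431·1.434e+04·3.186 = 1969 Pa.
ΔP = 1969 Pa = 1.97 kPa.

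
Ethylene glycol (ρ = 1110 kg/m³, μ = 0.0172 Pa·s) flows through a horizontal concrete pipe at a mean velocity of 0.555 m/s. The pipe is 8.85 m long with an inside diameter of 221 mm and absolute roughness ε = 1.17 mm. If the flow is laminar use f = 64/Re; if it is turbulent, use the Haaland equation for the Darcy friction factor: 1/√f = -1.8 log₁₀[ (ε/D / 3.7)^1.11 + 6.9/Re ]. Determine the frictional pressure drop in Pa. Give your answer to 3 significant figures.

Reynolds number Re = ρVD/μ = 1110 · 0.555 · 0.221 / 0.0172 = 7916.
Re > 4000 → turbulent. Relative roughness ε/D = 0.00117/0.221 = 0.00529. Haaland: 1/√f = -1.8 log₁₀[(0.00529/3.7)^1.11 + 6.9/7916] = -1.8 log₁₀[0.000696 + 0.000872] = 5.048, so f = 0.03924.
Darcy-Weisbach: ΔP = f(L/D)(ρV²/2) = 0.03924·(8.85/0.221)·(1110·0.555²/2) = 0.03924·40.05·171 = 268.6 Pa.

ΔP ≈ 269 Pa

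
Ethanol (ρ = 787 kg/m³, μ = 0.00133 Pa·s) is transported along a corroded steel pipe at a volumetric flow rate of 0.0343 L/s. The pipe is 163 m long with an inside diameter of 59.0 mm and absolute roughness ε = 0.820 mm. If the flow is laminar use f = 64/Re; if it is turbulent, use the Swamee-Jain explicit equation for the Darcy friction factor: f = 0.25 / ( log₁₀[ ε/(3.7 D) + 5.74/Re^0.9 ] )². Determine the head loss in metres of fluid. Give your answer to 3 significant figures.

h_f ≈ 0.00324 m

Q = 0.0343 L/s = 0.0343/1000 = 3.43e-05 m³/s.
Cross-sectional area A = πD²/4 = π(0.059)²/4 = 0.002734 m²; mean velocity V = Q/A = 3.43e-05/0.002734 = 0.01255 m/s.
Reynolds number Re = ρVD/μ = 787 · 0.01255 · 0.059 / 0.00133 = 438.
Re < 2300 → laminar flow, so f = 64/Re = 64/438 = 0.1461 (the turbulent correlation is not needed).
Darcy-Weisbach: ΔP = f(L/D)(ρV²/2) = 0.1461·(163/0.059)·(787·0.01255²/2) = 0.1461·2763·0.06194 = 25 Pa.
Head loss h_f = ΔP/(ρg) = 25/(787·9.81) = 0.00324 m.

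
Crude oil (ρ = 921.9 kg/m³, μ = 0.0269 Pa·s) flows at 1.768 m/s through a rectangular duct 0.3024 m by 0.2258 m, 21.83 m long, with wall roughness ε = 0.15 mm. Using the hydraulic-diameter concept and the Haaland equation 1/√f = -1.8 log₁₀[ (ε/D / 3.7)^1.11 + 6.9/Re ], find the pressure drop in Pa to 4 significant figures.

ΔP ≈ 3446 Pa

Hydraulic diameter D_h = 4A/P = 4·(0.3024·0.2258)/(2·(0.3024+0.2258)) = 0.2731/1.056 = 0.2585 m.
Re = ρVD_h/μ = 921.9·1.768·0.2585/0.0269 = 1.567e+04.
ε/D_h = 0.00015/0.2585 = 0.00058; Haaland gives 1/√f = -1.8 log₁₀[5.98e-05+0.00044] = 5.941, so f = 0.02833.
ΔP = f(L/D_h)(ρV²/2) = 0.02833·21.83/0.2585·1441 = 3446 Pa.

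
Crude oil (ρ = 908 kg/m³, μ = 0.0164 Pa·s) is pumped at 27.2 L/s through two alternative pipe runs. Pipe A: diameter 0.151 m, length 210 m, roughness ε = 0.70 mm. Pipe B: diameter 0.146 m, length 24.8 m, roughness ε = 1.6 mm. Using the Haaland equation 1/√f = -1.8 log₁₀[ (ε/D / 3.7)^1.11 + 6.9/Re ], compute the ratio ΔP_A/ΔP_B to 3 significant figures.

Pipe A: V = Q/A = 0.0272/0.01791 = 1.519 m/s; Re = 1.27e+04; ε/D = 0.00464; Haaland → f = 0.03567; ΔP_A = f(L/D)(ρV²/2) = 5.196e+04 Pa.
Pipe B: V = Q/A = 0.0272/0.01674 = 1.625 m/s; Re = 1.313e+04; ε/D = 0.011; Haaland → f = 0.04295; ΔP_B = f(L/D)(ρV²/2) = 8744 Pa.
ΔP_A/ΔP_B = 5.196e+04/8744 = 5.94.

ΔP_A/ΔP_B ≈ 5.94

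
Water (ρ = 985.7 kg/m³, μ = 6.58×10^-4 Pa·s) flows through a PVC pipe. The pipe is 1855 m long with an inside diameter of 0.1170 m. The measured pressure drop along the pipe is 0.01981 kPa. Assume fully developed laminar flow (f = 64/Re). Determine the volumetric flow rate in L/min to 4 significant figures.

Q ≈ 4.479 L/min

For laminar flow, f = 64/Re with Re = ρVD/μ, so Darcy-Weisbach reduces to ΔP = 32μLV/D². Solving for V: V = ΔP·D²/(32μL) = 19.81·(0.117)²/(32·0.000658·1855) = 0.006943 m/s.
Check: Re = ρVD/μ = 985.7·0.006943·0.117/0.000658 = 1217 < 2300, so the laminar assumption holds.
Q = V·A = 0.006943·(π/4·0.117²) = 7.464e-05 m³/s = 4.479 L/min.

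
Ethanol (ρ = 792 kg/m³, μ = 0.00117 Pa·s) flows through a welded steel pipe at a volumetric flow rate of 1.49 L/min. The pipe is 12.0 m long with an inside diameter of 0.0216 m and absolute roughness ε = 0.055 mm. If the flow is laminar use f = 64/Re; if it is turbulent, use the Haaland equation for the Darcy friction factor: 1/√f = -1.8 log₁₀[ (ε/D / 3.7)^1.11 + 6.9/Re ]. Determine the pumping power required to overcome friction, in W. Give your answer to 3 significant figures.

P ≈ 0.00162 W

Q = 1.49 L/min = 1.49/60000 = 2.483e-05 m³/s.
Cross-sectional area A = πD²/4 = π(0.0216)²/4 = 0.0003664 m²; mean velocity V = Q/A = 2.483e-05/0.0003664 = 0.06777 m/s.
Reynolds number Re = ρVD/μ = 792 · 0.06777 · 0.0216 / 0.00117 = 990.9.
Re < 2300 → laminar flow, so f = 64/Re = 64/990.9 = 0.06459 (the turbulent correlation is not needed).
Darcy-Weisbach: ΔP = f(L/D)(ρV²/2) = 0.06459·(12/0.0216)·(792·0.06777²/2) = 0.06459·555.6·1.819 = 65.26 Pa.
Pumping power P = QΔP = 2.483e-05·65.26 = 0.001621 W = 0.00162 W.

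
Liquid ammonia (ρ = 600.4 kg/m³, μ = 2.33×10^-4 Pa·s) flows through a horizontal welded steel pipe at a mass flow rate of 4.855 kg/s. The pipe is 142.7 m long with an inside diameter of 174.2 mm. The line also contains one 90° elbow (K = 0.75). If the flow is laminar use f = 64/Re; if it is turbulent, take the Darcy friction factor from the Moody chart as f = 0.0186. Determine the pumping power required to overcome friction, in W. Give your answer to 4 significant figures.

A = πD²/4 = π(0.1742)²/4 = 0.02383 m²; mean velocity V = ṁ/(ρA) = 4.855/(600.4 · 0.02383) = 0.3393 m/s.
Reynolds number Re = ρVD/μ = 600.4 · 0.3393 · 0.1742 / 0.000233 = 1.523e+05.
Re > 4000 → turbulent; use the Moody-chart value f = 0.0186.
Total minor-loss coefficient ΣK = 1·0.75 = 0.75.
ΔP = [f·L/D + ΣK]·(ρV²/2) = [0.0186·142.7/0.1742 + 0.75]·(600.4·0.3393²/2) = [15.24 + 0.75]·34.56 = 552.4 Pa.
Q = ṁ/ρ = 4.855/600.4 = 0.008086 m³/s.
Pumping power P = QΔP = 0.008086·552.4 = 4.4673 W = 4.467 W.

P ≈ 4.467 W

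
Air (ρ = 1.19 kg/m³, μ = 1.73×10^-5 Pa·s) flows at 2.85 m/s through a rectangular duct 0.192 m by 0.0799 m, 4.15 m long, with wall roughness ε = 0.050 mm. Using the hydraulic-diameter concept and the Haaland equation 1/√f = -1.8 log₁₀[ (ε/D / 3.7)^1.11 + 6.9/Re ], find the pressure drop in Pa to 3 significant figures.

Hydraulic diameter D_h = 4A/P = 4·(0.192·0.0799)/(2·(0.192+0.0799)) = 0.06136/0.5438 = 0.1128 m.
Re = ρVD_h/μ = 1.19·2.85·0.1128/1.73e-05 = 2.212e+04.
ε/D_h = 5e-05/0.1128 = 0.000443; Haaland gives 1/√f = -1.8 log₁₀[4.44e-05+0.000312] = 6.207, so f = 0.02596.
ΔP = f(L/D_h)(ρV²/2) = 0.02596·4.15/0.1128·4.833 = 4.614 Pa.

ΔP ≈ 4.61 Pa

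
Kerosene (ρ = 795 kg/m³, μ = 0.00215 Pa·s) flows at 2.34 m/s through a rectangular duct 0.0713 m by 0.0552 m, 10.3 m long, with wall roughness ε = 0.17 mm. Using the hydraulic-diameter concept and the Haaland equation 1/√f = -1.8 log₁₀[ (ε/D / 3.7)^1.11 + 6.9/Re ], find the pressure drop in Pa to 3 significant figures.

ΔP ≈ 10000 Pa

Hydraulic diameter D_h = 4A/P = 4·(0.0713·0.0552)/(2·(0.0713+0.0552)) = 0.01574/0.253 = 0.06223 m.
Re = ρVD_h/μ = 795·2.34·0.06223/0.00215 = 5.384e+04.
ε/D_h = 0.00017/0.06223 = 0.00273; Haaland gives 1/√f = -1.8 log₁₀[0.000334+0.000128] = 6.003, so f = 0.02775.
ΔP = f(L/D_h)(ρV²/2) = 0.02775·10.3/0.06223·2177 = 9997 Pa.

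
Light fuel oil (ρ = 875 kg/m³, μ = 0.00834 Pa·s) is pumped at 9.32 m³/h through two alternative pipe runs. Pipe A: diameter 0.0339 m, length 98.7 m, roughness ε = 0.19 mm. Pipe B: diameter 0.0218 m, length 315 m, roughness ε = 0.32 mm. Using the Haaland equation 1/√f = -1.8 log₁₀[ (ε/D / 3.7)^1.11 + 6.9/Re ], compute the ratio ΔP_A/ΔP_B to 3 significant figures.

Pipe A: V = Q/A = 0.002589/0.0009026 = 2.868 m/s; Re = 1.02e+04; ε/D = 0.0056; Haaland → f = 0.03804; ΔP_A = f(L/D)(ρV²/2) = 3.987e+05 Pa.
Pipe B: V = Q/A = 0.002589/0.0003733 = 6.936 m/s; Re = 1.586e+04; ε/D = 0.0147; Haaland → f = 0.04615; ΔP_B = f(L/D)(ρV²/2) = 1.404e+07 Pa.
ΔP_A/ΔP_B = 3.987e+05/1.404e+07 = 0.0284.

ΔP_A/ΔP_B ≈ 0.0284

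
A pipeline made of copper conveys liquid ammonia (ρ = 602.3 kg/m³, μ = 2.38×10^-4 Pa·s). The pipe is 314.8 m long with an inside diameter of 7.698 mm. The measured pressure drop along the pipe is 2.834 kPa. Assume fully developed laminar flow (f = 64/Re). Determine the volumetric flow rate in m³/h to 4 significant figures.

Q ≈ 0.01174 m³/h

For laminar flow, f = 64/Re with Re = ρVD/μ, so Darcy-Weisbach reduces to ΔP = 32μLV/D². Solving for V: V = ΔP·D²/(32μL) = 2834·(0.007698)²/(32·0.000238·314.8) = 0.07005 m/s.
Check: Re = ρVD/μ = 602.3·0.07005·0.007698/0.000238 = 1365 < 2300, so the laminar assumption holds.
Q = V·A = 0.07005·(π/4·0.007698²) = 3.26e-06 m³/s = 0.01174 m³/h.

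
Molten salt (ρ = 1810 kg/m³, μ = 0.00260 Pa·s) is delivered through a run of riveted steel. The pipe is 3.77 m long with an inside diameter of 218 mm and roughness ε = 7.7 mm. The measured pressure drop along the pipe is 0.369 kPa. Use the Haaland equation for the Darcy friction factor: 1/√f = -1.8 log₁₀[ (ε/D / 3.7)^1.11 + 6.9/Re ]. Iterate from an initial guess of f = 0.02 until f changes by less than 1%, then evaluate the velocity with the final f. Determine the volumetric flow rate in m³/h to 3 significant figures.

Rearranging Darcy-Weisbach: V = √(2·ΔP·D/(f·L·ρ)). With ε/D = 0.0077/0.218 = 0.0353, iterate starting from f = 0.02:
  f = 0.02 → V = √(2·369·0.218/(0.02·3.77·1810)) = 1.086 m/s; Re = ρVD/μ = 1.648e+05; f → 0.06155
  f = 0.06155 → V = 0.6189 m/s; Re = 9.392e+04; f → 0.06169
Converged (Δf/f < 1%). With the final f = 0.06169: V = √(2·369·0.218/(0.06169·3.77·1810)) = 0.6182 m/s.
Q = V·A = 0.6182·(π/4·0.218²) = 0.02308 m³/s = 83.1 m³/h.

Q ≈ 83.1 m³/h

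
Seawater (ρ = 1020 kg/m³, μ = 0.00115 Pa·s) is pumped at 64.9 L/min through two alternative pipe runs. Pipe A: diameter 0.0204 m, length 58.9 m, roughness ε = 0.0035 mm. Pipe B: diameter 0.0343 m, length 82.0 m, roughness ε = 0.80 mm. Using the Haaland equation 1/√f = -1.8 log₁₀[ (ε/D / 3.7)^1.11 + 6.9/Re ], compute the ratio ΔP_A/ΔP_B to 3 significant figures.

ΔP_A/ΔP_B ≈ 3.75

Pipe A: V = Q/A = 0.001082/0.0003269 = 3.309 m/s; Re = 5.988e+04; ε/D = 0.000172; Haaland → f = 0.02046; ΔP_A = f(L/D)(ρV²/2) = 3.3e+05 Pa.
Pipe B: V = Q/A = 0.001082/0.000924 = 1.171 m/s; Re = 3.561e+04; ε/D = 0.0233; Haaland → f = 0.05271; ΔP_B = f(L/D)(ρV²/2) = 8.807e+04 Pa.
ΔP_A/ΔP_B = 3.3e+05/8.807e+04 = 3.75.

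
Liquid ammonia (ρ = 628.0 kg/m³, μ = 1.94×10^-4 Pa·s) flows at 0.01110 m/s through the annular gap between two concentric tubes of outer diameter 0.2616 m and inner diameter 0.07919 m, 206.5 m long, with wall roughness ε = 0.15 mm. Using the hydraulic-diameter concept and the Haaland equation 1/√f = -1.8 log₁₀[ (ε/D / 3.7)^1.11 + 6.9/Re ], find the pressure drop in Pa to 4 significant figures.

Hydraulic diameter D_h = 4A/P = D_o - D_i = 0.2616 - 0.07919 = 0.1824 m.
Re = ρVD_h/μ = 628·0.0111·0.1824/0.000194 = 6554.
ε/D_h = 0.00015/0.1824 = 0.000822; Haaland gives 1/√f = -1.8 log₁₀[8.81e-05+0.00105] = 5.297, so f = 0.03564.
ΔP = f(L/D_h)(ρV²/2) = 0.03564·206.5/0.1824·0.03869 = 1.561 Pa.

ΔP ≈ 1.561 Pa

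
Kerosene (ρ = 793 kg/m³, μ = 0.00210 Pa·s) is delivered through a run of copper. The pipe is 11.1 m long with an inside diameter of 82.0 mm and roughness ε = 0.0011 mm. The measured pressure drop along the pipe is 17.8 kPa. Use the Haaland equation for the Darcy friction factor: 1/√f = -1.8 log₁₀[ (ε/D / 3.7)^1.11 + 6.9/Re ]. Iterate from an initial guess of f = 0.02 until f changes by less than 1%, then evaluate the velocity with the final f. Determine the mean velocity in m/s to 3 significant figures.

Rearranging Darcy-Weisbach: V = √(2·ΔP·D/(f·L·ρ)). With ε/D = 1.1e-06/0.082 = 1.34e-05, iterate starting from f = 0.02:
  f = 0.02 → V = √(2·1.78e+04·0.082/(0.02·11.1·793)) = 4.072 m/s; Re = ρVD/μ = 1.261e+05; f → 0.01705
  f = 0.01705 → V = 4.41 m/s; Re = 1.366e+05; f → 0.01678
  f = 0.01678 → V = 4.446 m/s; Re = 1.377e+05; f → 0.01675
Converged (Δf/f < 1%). With the final f = 0.01675: V = √(2·1.78e+04·0.082/(0.01675·11.1·793)) = 4.449 m/s.

V ≈ 4.45 m/s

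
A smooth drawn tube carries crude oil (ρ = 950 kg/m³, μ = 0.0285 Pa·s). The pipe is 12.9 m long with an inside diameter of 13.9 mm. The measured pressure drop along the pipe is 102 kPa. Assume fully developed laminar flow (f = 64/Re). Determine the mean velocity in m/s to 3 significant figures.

V ≈ 1.68 m/s

For laminar flow, f = 64/Re with Re = ρVD/μ, so Darcy-Weisbach reduces to ΔP = 32μLV/D². Solving for V: V = ΔP·D²/(32μL) = 1.02e+05·(0.0139)²/(32·0.0285·12.9) = 1.675 m/s.
Check: Re = ρVD/μ = 950·1.675·0.0139/0.0285 = 776.1 < 2300, so the laminar assumption holds.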